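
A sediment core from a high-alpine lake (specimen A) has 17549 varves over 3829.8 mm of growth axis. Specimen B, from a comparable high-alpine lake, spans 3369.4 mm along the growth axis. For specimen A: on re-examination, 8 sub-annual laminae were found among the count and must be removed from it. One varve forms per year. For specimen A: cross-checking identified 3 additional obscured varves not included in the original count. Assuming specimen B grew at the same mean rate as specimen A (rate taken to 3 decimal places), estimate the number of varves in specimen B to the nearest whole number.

15456 varves

Specimen A: adjusted count: 17549 − 8 + 3 = 17544 varves.
A: Mean rate = 3829.8 mm / 17544 years ≈ 0.218 mm/yr.
Specimen B: 3369.4 mm / 0.218 mm per year = 15455.96 years ≈ 15456 varves.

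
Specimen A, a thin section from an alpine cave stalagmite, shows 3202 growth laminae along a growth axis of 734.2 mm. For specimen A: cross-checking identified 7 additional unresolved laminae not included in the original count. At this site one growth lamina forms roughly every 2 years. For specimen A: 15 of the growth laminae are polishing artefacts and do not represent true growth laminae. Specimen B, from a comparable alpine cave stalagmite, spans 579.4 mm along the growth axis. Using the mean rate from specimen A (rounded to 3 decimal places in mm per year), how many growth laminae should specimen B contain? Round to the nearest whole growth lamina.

Specimen A: true growth lamina count = 3202 − 15 + 7 = 3194.
Specimen A: at 2 years per growth lamina, 3194 × 2 = 6388 years.
A: Extension rate ≈ 734.2 / 6388 = 0.115 mm/yr.
B spans 579.4 / 0.115 = 5038.26 years; at 2 years per growth lamina that is 5038.26 / 2 ≈ 2519 growth laminae.

2519 growth laminae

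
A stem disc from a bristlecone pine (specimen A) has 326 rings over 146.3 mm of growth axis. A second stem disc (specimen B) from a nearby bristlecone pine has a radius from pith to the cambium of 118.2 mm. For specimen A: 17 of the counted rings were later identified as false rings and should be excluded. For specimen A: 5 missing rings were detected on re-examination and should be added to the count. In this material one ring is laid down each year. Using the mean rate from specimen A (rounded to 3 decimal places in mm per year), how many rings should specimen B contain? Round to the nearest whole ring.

Specimen A: correcting the raw count gives 326 − 17 + 5 = 314 true rings.
A: Extension rate ≈ 146.3 / 314 = 0.466 mm/year.
B spans 118.2 / 0.466 = 253.65 years ≈ 254 rings.

254 rings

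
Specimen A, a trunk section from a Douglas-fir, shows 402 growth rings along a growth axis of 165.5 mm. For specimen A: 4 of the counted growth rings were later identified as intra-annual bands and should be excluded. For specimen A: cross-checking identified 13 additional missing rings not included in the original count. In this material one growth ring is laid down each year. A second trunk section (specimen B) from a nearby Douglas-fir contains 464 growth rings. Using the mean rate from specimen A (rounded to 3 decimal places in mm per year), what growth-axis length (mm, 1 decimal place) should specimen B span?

187.0 mm

Specimen A: true growth ring count = 402 − 4 + 13 = 411.
A: Extension rate ≈ 165.5 / 411 = 0.403 mm/year.
Length of B = 0.403 × 464 = 187.0 mm.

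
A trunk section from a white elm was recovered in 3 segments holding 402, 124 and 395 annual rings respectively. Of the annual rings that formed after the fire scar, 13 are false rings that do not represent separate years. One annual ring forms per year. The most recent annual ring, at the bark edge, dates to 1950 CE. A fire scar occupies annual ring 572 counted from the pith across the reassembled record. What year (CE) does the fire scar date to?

1614 CE

Total annual rings = 402 + 124 + 395 = 921.
921 − 572 = 349 annual rings lie beyond the fire scar toward the bark edge.
Excluding 13 false annual rings: 349 − 13 = 336.
The annual ring at the bark edge is 1950 CE, so the fire scar dates to 1950 − 336 = 1614 CE.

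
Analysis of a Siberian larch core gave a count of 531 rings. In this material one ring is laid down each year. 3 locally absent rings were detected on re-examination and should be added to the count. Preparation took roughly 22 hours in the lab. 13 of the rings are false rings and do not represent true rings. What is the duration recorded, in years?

After corrections the count is 531 − 13 + 3 = 521 rings.
At one ring per year, that is 521 years.

521 years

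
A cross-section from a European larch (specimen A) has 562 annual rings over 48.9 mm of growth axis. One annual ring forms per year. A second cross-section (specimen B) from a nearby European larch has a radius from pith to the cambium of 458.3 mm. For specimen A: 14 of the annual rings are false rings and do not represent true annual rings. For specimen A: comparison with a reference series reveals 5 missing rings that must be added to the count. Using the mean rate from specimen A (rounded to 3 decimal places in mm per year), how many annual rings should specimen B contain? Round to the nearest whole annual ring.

Specimen A: adjusted count: 562 − 14 + 5 = 553 annual rings.
A: 48.9 mm over 553 years gives 48.9 / 553 ≈ 0.088 mm/yr.
For B, 458.3 / 0.088 = 5207.95 years ≈ 5208 annual rings.

5208 annual rings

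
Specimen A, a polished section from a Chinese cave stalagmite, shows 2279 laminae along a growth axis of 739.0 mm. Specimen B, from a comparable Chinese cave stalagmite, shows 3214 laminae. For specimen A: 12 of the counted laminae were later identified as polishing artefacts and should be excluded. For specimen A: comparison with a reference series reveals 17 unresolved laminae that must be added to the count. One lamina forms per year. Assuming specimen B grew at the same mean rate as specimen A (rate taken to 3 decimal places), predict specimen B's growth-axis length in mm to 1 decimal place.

Specimen A: adjusted count: 2279 − 12 + 17 = 2284 laminae.
A: Extension rate ≈ 739.0 / 2284 = 0.324 mm per year.
For B, 0.324 mm/year × 3214 years = 1041.3 mm.

1041.3 mm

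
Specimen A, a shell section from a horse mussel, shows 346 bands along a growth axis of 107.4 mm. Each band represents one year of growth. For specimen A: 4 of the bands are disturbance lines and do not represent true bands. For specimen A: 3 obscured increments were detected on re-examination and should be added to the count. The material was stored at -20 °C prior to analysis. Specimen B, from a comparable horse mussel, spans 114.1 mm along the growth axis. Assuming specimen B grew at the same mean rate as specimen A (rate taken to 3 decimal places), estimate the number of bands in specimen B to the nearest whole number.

367 bands

Specimen A: after corrections the count is 346 − 4 + 3 = 345 bands.
A: Extension rate ≈ 107.4 / 345 = 0.311 mm/yr.
Specimen B: 114.1 mm / 0.311 mm per year = 366.88 years ≈ 367 bands.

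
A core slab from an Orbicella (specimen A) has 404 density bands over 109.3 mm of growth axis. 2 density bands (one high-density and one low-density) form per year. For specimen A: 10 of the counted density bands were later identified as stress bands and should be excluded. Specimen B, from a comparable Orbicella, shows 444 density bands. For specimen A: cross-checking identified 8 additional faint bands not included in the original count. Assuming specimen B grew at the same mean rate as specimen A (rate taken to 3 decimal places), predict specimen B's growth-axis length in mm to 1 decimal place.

Specimen A: correcting the raw count gives 404 − 10 + 8 = 402 true density bands.
Specimen A: 402 density bands at 2 per year is 402 / 2 = 201 years.
A: Mean rate = 109.3 mm / 201 years ≈ 0.544 mm per year.
Specimen B: with 2 density bands per year, 444 / 2 = 222 years. For B, 0.544 mm/year × 222 years = 120.8 mm.

120.8 mm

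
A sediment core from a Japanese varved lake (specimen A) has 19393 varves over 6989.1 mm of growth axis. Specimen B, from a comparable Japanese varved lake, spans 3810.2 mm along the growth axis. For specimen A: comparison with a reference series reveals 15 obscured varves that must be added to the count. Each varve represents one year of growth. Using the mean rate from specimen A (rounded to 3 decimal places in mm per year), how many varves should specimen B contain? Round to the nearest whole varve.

Specimen A: adjusted count: 19393 + 15 = 19408 varves.
A: Mean rate = 6989.1 mm / 19408 years ≈ 0.360 mm/year.
B spans 3810.2 / 0.360 = 10583.89 years ≈ 10584 varves.

10584 varves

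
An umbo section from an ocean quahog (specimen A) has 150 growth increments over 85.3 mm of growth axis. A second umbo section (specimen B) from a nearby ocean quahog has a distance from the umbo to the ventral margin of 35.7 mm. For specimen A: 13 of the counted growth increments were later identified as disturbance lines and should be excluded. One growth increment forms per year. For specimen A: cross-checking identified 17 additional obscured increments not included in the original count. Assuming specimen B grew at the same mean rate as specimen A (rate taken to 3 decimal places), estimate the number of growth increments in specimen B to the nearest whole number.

Specimen A: after corrections the count is 150 − 13 + 17 = 154 growth increments.
A: Mean rate = 85.3 mm / 154 years ≈ 0.554 mm/yr.
B spans 35.7 / 0.554 = 64.44 years ≈ 64 growth increments.

64 growth increments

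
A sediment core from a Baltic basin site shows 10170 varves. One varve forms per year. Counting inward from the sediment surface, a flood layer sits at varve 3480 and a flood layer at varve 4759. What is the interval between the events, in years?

1279 years

Separation: 4759 − 3480 = 1279 varves.
One varve per year makes the interval 1279 years.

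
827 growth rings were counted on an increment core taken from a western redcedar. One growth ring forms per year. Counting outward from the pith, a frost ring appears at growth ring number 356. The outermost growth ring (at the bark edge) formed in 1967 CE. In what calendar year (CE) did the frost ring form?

The frost ring sits at growth ring 356 from the pith, so 827 − 356 = 471 growth rings formed after it.
1967 − 471 = 1496 CE.

1496 CE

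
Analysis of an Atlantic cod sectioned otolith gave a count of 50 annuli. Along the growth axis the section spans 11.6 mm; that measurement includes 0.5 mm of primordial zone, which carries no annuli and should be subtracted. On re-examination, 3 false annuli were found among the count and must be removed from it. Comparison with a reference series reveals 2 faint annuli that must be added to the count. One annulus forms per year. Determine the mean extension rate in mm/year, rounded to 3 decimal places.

After corrections the count is 50 − 3 + 2 = 49 annuli.
Removing the 0.5 mm offcut leaves 11.6 − 0.5 = 11.1 mm.
11.1 mm over 49 years gives 11.1 / 49 ≈ 0.227 mm/year.

0.227 mm/year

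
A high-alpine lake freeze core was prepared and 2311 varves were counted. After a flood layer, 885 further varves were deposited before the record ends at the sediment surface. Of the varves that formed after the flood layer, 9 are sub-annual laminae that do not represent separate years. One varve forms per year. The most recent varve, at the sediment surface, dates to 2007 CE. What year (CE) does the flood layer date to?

1131 CE

There are 885 varves younger than the flood layer.
Excluding 9 false varves: 885 − 9 = 876.
2007 − 876 = 1131 CE.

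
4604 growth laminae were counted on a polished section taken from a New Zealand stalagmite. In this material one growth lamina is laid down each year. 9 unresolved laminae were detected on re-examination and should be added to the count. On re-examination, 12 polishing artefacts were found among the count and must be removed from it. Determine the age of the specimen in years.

Adjusted count: 4604 − 12 + 9 = 4601 growth laminae.
With a one-to-one growth lamina periodicity this is 4601 years.

4601 years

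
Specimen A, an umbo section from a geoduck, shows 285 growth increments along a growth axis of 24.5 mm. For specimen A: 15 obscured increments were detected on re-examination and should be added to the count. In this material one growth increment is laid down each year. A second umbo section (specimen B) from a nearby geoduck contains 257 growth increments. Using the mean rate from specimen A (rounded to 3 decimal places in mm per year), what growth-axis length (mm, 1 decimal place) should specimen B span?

Specimen A: correcting the raw count gives 285 + 15 = 300 true growth increments.
A: Mean rate = 24.5 mm / 300 years ≈ 0.082 mm/yr.
Length of B = 0.082 × 257 = 21.1 mm.

21.1 mm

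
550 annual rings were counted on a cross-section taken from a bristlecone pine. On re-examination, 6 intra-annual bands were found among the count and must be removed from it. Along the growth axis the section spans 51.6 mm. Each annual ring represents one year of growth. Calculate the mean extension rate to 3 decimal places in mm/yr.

After corrections the count is 550 − 6 = 544 annual rings.
Mean rate = 51.6 mm / 544 years ≈ 0.095 mm/yr.

0.095 mm/yr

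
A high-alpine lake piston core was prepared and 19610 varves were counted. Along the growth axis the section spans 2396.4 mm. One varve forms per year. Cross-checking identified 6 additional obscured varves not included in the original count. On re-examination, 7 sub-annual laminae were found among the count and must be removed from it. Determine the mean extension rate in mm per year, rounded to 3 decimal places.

After corrections the count is 19610 − 7 + 6 = 19609 varves.
Extension rate ≈ 2396.4 / 19609 = 0.122 mm per year.

0.122 mm per year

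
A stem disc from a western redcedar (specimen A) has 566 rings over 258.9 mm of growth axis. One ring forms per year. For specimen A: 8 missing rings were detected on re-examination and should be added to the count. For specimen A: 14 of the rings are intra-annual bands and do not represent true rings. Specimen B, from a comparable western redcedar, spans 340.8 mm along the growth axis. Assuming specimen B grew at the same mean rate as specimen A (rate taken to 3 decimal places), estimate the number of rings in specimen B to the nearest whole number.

738 rings

Specimen A: true ring count = 566 − 14 + 8 = 560.
A: Extension rate ≈ 258.9 / 560 = 0.462 mm/yr.
For B, 340.8 / 0.462 = 737.66 years ≈ 738 rings.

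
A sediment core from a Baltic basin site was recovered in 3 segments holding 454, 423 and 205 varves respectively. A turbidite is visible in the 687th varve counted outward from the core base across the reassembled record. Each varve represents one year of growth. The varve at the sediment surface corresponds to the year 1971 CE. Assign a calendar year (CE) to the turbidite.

1576 CE

Total varves = 454 + 423 + 205 = 1082.
1082 − 687 = 395 varves lie beyond the turbidite toward the sediment surface.
1971 − 395 = 1576 CE.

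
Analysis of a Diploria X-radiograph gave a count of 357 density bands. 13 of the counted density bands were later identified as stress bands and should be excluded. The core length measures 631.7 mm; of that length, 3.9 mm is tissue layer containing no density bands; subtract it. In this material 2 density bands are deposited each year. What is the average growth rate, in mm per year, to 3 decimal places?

True density band count = 357 − 13 = 344.
Dividing by 2 density bands per year: 344 / 2 = 172 years.
Net length = 631.7 − 3.9 = 627.8 mm.
Extension rate ≈ 627.8 / 172 = 3.650 mm per year.

3.650 mm per year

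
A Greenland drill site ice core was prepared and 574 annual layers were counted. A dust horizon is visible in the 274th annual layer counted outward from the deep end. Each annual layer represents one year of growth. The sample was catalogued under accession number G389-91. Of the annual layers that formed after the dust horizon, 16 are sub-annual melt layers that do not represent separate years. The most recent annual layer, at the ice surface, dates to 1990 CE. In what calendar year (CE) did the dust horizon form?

1706 CE

574 − 274 = 300 annual layers lie beyond the dust horizon toward the ice surface.
Removing the 16 false annual layers leaves 300 − 16 = 284 true annual layers beyond the dust horizon.
Counting back 284 years from 1990 CE places the dust horizon in 1990 − 284 = 1706 CE.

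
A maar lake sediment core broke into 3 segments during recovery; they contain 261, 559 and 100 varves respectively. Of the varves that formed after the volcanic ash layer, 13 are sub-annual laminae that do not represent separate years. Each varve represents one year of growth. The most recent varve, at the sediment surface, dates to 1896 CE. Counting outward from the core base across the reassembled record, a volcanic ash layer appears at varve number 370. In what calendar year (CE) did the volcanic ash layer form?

1359 CE

Total varves = 261 + 559 + 100 = 920.
920 − 370 = 550 varves lie beyond the volcanic ash layer toward the sediment surface.
Removing the 13 false varves leaves 550 − 13 = 537 true varves beyond the volcanic ash layer.
Counting back 537 years from 1896 CE places the volcanic ash layer in 1896 − 537 = 1359 CE.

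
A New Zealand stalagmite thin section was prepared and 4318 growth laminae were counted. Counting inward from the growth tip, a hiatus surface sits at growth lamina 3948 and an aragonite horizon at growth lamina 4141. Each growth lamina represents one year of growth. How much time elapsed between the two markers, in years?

The two markers are separated by 4141 − 3948 = 193 growth laminae.
One growth lamina per year makes the interval 193 years.

193 yr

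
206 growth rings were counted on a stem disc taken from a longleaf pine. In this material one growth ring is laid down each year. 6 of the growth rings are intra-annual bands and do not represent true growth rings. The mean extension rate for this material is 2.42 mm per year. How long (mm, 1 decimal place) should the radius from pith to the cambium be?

After corrections the count is 206 − 6 = 200 growth rings.
Length ≈ 2.42 × 200 = 484.0 mm.

484.0 mm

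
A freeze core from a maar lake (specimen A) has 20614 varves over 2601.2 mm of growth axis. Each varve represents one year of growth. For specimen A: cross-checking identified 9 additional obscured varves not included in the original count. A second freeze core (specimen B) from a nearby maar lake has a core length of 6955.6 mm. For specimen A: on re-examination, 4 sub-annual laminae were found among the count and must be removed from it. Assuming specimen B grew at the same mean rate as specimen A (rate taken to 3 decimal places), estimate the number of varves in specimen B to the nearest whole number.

Specimen A: correcting the raw count gives 20614 − 4 + 9 = 20619 true varves.
A: Extension rate ≈ 2601.2 / 20619 = 0.126 mm per year.
Specimen B: 6955.6 mm / 0.126 mm per year = 55203.17 years ≈ 55203 varves.

55203 varves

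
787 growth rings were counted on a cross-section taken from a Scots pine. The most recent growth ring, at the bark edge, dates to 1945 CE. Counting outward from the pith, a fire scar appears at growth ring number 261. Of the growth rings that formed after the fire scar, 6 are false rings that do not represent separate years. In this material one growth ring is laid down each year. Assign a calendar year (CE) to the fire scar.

1425 CE

787 − 261 = 526 growth rings lie beyond the fire scar toward the bark edge.
526 − 6 false = 520 true growth rings after the fire scar.
1945 − 520 = 1425 CE.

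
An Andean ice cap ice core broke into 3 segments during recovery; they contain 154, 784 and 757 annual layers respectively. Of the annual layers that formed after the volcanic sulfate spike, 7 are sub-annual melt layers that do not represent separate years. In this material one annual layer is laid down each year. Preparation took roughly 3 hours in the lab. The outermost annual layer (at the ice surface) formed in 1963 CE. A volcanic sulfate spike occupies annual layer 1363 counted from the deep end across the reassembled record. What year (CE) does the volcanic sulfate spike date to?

Total annual layers = 154 + 784 + 757 = 1695.
1695 − 1363 = 332 annual layers lie beyond the volcanic sulfate spike toward the ice surface.
332 − 7 false = 325 true annual layers after the volcanic sulfate spike.
1963 − 325 = 1638 CE.

1638 CE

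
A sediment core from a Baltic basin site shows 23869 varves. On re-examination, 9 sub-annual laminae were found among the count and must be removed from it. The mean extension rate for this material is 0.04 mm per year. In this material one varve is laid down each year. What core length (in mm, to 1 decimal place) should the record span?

True varve count = 23869 − 9 = 23860.
Length ≈ 0.04 × 23860 = 954.4 mm.

954.4 mm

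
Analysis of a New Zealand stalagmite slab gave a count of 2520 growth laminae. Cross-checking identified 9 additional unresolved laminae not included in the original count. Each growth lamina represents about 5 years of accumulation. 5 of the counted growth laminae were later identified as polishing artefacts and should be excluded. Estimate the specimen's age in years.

12620 years

Adjusted count: 2520 − 5 + 9 = 2524 growth laminae.
2524 growth laminae at 5 years each span 2524 × 5 = 12620 years.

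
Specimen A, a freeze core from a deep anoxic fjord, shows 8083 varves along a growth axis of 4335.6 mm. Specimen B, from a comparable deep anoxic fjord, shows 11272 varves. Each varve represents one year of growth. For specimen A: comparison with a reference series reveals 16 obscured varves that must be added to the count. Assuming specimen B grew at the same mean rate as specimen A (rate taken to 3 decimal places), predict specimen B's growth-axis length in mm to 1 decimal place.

6030.5 mm

Specimen A: true varve count = 8083 + 16 = 8099.
A: 4335.6 mm over 8099 years gives 4335.6 / 8099 ≈ 0.535 mm per year.
For B, 0.535 mm/year × 11272 years = 6030.5 mm.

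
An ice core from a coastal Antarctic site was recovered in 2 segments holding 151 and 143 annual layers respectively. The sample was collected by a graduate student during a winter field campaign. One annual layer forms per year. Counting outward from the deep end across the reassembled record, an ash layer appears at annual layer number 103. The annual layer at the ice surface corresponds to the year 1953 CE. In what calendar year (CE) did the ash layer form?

1762 CE

Total annual layers = 151 + 143 = 294.
Between annual layer 103 and the ice surface there are 294 − 103 = 191 annual layers.
Counting back 191 years from 1953 CE places the ash layer in 1953 − 191 = 1762 CE.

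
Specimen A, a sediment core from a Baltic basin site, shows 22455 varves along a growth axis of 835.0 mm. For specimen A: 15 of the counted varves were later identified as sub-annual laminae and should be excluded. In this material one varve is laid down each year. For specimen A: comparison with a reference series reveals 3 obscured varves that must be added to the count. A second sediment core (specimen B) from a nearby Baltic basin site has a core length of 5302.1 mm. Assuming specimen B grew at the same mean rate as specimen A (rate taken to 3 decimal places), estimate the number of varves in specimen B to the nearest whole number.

Specimen A: after corrections the count is 22455 − 15 + 3 = 22443 varves.
A: 835.0 mm over 22443 years gives 835.0 / 22443 ≈ 0.037 mm per year.
B spans 5302.1 / 0.037 = 143300.00 years ≈ 143300 varves.

143300 varves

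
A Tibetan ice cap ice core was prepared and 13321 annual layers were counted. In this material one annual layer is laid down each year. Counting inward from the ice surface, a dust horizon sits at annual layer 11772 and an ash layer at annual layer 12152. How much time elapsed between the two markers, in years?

380 years

The two markers are separated by 12152 − 11772 = 380 annual layers.
At one annual layer per year, 380 years elapsed between them.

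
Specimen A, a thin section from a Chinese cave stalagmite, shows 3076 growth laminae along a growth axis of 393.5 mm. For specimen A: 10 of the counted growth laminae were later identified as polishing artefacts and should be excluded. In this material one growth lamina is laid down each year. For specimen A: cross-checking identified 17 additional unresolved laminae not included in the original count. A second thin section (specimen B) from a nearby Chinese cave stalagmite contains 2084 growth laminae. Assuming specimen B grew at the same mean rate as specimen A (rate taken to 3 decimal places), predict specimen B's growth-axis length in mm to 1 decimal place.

Specimen A: after corrections the count is 3076 − 10 + 17 = 3083 growth laminae.
A: Extension rate ≈ 393.5 / 3083 = 0.128 mm/yr.
B's length ≈ 0.128 × 2084 = 266.8 mm.

266.8 mm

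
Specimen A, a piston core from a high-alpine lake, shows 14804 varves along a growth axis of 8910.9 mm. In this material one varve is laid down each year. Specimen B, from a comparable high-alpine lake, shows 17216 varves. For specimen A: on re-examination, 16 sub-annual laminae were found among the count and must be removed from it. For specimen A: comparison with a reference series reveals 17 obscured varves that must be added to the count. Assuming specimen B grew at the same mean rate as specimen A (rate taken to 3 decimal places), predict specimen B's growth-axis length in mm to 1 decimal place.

10364.0 mm

Specimen A: true varve count = 14804 − 16 + 17 = 14805.
A: Mean rate = 8910.9 mm / 14805 years ≈ 0.602 mm/year.
B's length ≈ 0.602 × 17216 = 10364.0 mm.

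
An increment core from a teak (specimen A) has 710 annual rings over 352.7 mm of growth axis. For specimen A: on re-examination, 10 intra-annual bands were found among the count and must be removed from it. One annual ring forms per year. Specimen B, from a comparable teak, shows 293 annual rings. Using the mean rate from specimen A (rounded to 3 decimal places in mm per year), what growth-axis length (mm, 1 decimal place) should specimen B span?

147.7 mm

Specimen A: after corrections the count is 710 − 10 = 700 annual rings.
A: Mean rate = 352.7 mm / 700 years ≈ 0.504 mm/yr.
For B, 0.504 mm/year × 293 years = 147.7 mm.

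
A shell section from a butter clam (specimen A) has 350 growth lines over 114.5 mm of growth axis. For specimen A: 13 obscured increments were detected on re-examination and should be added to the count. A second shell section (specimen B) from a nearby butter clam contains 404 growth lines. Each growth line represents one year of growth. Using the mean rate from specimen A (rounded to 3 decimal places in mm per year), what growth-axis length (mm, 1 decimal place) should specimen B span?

127.3 mm

Specimen A: true growth line count = 350 + 13 = 363.
A: 114.5 mm over 363 years gives 114.5 / 363 ≈ 0.315 mm per year.
For B, 0.315 mm/year × 404 years = 127.3 mm.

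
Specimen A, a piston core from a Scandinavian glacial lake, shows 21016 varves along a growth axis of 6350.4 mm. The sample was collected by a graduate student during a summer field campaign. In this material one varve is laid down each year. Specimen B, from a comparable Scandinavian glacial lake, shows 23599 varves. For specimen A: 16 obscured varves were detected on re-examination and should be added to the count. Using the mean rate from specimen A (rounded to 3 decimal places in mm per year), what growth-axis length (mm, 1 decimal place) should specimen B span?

Specimen A: correcting the raw count gives 21016 + 16 = 21032 true varves.
A: Extension rate ≈ 6350.4 / 21032 = 0.302 mm/yr.
Length of B = 0.302 × 23599 = 7126.9 mm.

7126.9 mm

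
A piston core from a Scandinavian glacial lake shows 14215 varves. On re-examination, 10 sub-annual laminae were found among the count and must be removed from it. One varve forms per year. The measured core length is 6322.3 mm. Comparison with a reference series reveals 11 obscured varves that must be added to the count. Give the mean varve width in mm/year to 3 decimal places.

Adjusted count: 14215 − 10 + 11 = 14216 varves.
6322.3 mm over 14216 years gives 6322.3 / 14216 ≈ 0.445 mm/year.

0.445 mm/year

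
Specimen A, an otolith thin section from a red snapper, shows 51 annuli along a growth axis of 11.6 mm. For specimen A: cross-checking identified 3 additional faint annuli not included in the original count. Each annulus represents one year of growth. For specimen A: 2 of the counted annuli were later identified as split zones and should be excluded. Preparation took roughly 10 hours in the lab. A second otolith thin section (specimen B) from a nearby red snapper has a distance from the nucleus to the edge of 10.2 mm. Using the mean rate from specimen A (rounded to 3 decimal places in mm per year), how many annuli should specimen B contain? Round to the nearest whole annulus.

46 annuli

Specimen A: after corrections the count is 51 − 2 + 3 = 52 annuli.
A: Extension rate ≈ 11.6 / 52 = 0.223 mm/year.
Specimen B: 10.2 mm / 0.223 mm per year = 45.74 years ≈ 46 annuli.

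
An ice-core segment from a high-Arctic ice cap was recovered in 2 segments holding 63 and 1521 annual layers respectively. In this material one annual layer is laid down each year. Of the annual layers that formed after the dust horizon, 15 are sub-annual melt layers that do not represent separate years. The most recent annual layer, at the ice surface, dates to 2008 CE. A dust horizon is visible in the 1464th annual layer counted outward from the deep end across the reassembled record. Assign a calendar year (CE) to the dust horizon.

1903 CE

Total annual layers = 63 + 1521 = 1584.
1584 − 1464 = 120 annual layers lie beyond the dust horizon toward the ice surface.
Removing the 15 false annual layers leaves 120 − 15 = 105 true annual layers beyond the dust horizon.
Counting back 105 years from 2008 CE places the dust horizon in 2008 − 105 = 1903 CE.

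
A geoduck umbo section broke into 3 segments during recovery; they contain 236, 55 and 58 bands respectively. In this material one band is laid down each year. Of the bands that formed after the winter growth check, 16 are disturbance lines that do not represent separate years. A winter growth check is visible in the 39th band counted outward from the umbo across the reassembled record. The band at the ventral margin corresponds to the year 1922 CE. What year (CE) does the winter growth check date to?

1628 CE

Total bands = 236 + 55 + 58 = 349.
The winter growth check sits at band 39 from the umbo, so 349 − 39 = 310 bands formed after it.
Excluding 16 false bands: 310 − 16 = 294.
1922 − 294 = 1628 CE.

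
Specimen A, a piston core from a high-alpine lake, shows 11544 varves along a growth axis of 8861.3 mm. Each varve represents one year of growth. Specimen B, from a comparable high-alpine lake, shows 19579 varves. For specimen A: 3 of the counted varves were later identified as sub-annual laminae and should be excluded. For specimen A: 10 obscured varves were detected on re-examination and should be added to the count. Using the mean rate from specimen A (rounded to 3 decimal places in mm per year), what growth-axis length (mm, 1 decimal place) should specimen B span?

15017.1 mm

Specimen A: after corrections the count is 11544 − 3 + 10 = 11551 varves.
A: Extension rate ≈ 8861.3 / 11551 = 0.767 mm per year.
Length of B = 0.767 × 19579 = 15017.1 mm.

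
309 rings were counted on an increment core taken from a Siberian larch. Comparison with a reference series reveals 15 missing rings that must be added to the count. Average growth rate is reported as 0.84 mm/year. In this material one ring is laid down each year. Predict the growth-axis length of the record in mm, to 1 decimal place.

272.2 mm

After corrections the count is 309 + 15 = 324 rings.
324 years at 0.84 mm/year gives 0.84 × 324 = 272.2 mm.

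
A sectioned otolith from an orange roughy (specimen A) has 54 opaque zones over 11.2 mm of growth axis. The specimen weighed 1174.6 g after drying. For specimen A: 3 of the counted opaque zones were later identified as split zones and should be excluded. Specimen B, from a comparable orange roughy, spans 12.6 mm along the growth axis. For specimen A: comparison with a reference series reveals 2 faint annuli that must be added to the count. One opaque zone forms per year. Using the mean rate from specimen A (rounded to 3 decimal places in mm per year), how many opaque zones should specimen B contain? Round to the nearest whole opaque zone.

60 opaque zones

Specimen A: correcting the raw count gives 54 − 3 + 2 = 53 true opaque zones.
A: 11.2 mm over 53 years gives 11.2 / 53 ≈ 0.211 mm/year.
For B, 12.6 / 0.211 = 59.72 years ≈ 60 opaque zones.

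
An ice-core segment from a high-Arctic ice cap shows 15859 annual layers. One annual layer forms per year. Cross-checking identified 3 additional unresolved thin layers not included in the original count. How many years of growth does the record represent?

After corrections the count is 15859 + 3 = 15862 annual layers.
At one annual layer per year, that is 15862 years.

15862 yr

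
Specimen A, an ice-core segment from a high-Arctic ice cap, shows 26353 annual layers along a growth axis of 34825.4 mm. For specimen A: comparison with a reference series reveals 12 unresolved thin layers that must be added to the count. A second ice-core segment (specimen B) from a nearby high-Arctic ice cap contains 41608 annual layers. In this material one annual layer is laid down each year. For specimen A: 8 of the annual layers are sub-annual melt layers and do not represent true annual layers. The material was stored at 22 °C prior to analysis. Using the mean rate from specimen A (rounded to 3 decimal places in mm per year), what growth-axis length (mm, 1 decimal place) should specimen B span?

54964.2 mm

Specimen A: adjusted count: 26353 − 8 + 12 = 26357 annual layers.
A: Extension rate ≈ 34825.4 / 26357 = 1.321 mm/yr.
Length of B = 1.321 × 41608 = 54964.2 mm.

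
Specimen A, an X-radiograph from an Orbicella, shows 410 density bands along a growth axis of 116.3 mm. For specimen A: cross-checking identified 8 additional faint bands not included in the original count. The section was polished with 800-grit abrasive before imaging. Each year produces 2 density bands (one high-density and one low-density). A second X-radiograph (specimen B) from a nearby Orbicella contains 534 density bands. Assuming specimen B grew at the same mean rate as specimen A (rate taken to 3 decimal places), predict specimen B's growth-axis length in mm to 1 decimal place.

Specimen A: true density band count = 410 + 8 = 418.
Specimen A: 418 density bands at 2 per year is 418 / 2 = 209 years.
A: Mean rate = 116.3 mm / 209 years ≈ 0.556 mm per year.
Specimen B: with 2 density bands per year, 534 / 2 = 267 years. For B, 0.556 mm/year × 267 years = 148.5 mm.

148.5 mm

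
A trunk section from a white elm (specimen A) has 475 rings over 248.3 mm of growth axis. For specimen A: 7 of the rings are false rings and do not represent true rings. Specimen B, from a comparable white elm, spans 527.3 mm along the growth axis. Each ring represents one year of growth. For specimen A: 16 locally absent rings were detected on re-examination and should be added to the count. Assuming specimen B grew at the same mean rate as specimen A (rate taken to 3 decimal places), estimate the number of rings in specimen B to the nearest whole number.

1028 rings

Specimen A: adjusted count: 475 − 7 + 16 = 484 rings.
A: Mean rate = 248.3 mm / 484 years ≈ 0.513 mm/year.
Specimen B: 527.3 mm / 0.513 mm per year = 1027.88 years ≈ 1028 rings.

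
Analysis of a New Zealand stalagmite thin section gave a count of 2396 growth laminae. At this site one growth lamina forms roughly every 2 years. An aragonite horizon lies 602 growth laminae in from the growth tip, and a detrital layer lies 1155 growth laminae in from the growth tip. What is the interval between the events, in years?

The two markers are separated by 1155 − 602 = 553 growth laminae.
Multiplying by 2 years per growth lamina: 553 × 2 = 1106 years.

1106 years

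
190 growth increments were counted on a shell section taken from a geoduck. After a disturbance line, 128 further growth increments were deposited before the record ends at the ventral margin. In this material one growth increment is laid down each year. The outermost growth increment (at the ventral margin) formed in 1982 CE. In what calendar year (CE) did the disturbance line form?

128 growth increments post-date the disturbance line.
Counting back 128 years from 1982 CE places the disturbance line in 1982 − 128 = 1854 CE.

1854 CE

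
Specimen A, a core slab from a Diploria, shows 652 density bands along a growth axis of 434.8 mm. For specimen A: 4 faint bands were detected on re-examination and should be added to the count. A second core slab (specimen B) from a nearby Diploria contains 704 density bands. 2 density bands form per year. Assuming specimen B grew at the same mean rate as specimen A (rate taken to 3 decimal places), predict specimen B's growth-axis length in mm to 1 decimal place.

466.8 mm

Specimen A: correcting the raw count gives 652 + 4 = 656 true density bands.
Specimen A: 656 density bands at 2 per year is 656 / 2 = 328 years.
A: 434.8 mm over 328 years gives 434.8 / 328 ≈ 1.326 mm per year.
Specimen B: 704 density bands at 2 per year is 704 / 2 = 352 years. B's length ≈ 1.326 × 352 = 466.8 mm.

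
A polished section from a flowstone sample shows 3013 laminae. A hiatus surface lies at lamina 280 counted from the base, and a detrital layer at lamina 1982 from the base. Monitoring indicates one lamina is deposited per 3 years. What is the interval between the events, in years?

Separation: 1982 − 280 = 1702 laminae.
At 3 years per lamina, 1702 × 3 = 5106 years.

5106 years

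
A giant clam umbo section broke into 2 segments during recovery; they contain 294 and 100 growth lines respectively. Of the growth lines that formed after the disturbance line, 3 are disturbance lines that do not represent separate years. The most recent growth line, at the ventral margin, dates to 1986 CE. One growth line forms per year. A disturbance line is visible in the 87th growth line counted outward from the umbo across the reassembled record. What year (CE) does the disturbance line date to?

1682 CE

Total growth lines = 294 + 100 = 394.
The disturbance line sits at growth line 87 from the umbo, so 394 − 87 = 307 growth lines formed after it.
307 − 3 false = 304 true growth lines after the disturbance line.
The growth line at the ventral margin is 1986 CE, so the disturbance line dates to 1986 − 304 = 1682 CE.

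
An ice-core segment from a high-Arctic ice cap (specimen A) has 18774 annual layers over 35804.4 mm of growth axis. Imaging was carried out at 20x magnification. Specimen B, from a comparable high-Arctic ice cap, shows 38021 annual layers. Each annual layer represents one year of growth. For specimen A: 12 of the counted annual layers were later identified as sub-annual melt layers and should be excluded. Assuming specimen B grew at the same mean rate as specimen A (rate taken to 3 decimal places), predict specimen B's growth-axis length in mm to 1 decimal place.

Specimen A: after corrections the count is 18774 − 12 = 18762 annual layers.
A: Mean rate = 35804.4 mm / 18762 years ≈ 1.908 mm/year.
Length of B = 1.908 × 38021 = 72544.1 mm.

72544.1 mm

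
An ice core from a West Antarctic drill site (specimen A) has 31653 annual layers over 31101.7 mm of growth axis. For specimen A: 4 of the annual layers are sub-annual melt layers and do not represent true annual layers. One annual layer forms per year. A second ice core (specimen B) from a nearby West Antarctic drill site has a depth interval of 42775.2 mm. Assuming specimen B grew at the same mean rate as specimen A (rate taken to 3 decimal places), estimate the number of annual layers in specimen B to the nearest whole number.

43515 annual layers

Specimen A: true annual layer count = 31653 − 4 = 31649.
A: 31101.7 mm over 31649 years gives 31101.7 / 31649 ≈ 0.983 mm/yr.
B spans 42775.2 / 0.983 = 43514.95 years ≈ 43515 annual layers.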